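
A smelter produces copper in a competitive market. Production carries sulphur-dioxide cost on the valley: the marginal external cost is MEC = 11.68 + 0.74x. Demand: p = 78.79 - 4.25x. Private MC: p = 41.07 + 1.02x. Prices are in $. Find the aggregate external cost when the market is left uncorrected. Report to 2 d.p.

Market equilibrium (private): 41.07 + 1.02x = 78.79 - 4.25x → x_m = 7.1575.
Total external cost = ∫₀^{x_m} (11.68 + 0.74x) dx = 11.68×7.1575 + ½×0.74×7.1575² = 102.5546.

$102.55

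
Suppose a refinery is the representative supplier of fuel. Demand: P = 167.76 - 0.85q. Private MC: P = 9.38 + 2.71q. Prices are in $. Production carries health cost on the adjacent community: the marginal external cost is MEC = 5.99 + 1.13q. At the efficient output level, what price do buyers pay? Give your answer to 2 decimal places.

Social marginal cost = private MC + MEC = 15.37 + 3.84q.
Set SMC = demand: 15.37 + 3.84q = 167.76 - 0.85q → q* = 32.4925.
Consumer price on the demand curve at q*: 167.76 − 0.85×32.4925 = 140.1414.

P = $140.14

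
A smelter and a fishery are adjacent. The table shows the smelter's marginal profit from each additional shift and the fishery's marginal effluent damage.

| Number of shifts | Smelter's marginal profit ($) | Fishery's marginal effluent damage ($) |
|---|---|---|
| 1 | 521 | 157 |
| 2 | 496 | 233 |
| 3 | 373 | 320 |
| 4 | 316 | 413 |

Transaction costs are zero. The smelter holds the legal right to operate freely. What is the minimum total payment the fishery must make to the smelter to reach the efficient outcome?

Left alone the smelter would choose level 4 (marginal profit stays positive).
Efficient level: k* = 3 (marginal profit ≥ marginal effluent damage through 3).
The fishery must at least cover the smelter's forgone profit from cutting 4→3: 316 = 316.

$316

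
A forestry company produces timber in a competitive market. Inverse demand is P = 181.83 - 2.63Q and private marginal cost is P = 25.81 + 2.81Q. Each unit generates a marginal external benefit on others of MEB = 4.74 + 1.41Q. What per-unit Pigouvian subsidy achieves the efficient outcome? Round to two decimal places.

Social marginal cost = private MC − MEB = 21.07 + 1.40Q.
Set SMC = demand: 21.07 + 1.40Q = 181.83 - 2.63Q → Q* = 39.8908.
The Pigouvian subsidy equals MEB at Q*: 4.74 + 1.41×39.8908 = 60.9860.

subsidy = 60.99 per unit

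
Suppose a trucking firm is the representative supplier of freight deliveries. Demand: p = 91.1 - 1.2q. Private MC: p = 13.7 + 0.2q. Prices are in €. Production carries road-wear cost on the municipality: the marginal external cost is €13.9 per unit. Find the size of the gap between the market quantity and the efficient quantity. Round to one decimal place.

Market equilibrium (private): 13.7 + 0.2q = 91.1 - 1.2q → q_m = 55.2857.
Social marginal cost = private MC + MEC = 27.6 + 0.2q.
Set SMC = demand: 27.6 + 0.2q = 91.1 - 1.2q → q* = 45.3571.
Gap = |55.2857 − 45.3571| = 9.9286.

9.9 units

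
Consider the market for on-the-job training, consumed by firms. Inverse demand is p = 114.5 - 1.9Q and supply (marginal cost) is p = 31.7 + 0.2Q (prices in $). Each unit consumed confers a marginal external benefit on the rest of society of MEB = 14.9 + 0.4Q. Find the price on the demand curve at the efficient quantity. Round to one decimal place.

P = $5.3

Social marginal benefit = demand + MEB = 129.4 - 1.5Q.
Set SMB = MC: 129.4 - 1.5Q = 31.7 + 0.2Q → Q* = 57.4706.
Consumer price on the demand curve at Q*: 114.5 − 1.9×57.4706 = 5.3059.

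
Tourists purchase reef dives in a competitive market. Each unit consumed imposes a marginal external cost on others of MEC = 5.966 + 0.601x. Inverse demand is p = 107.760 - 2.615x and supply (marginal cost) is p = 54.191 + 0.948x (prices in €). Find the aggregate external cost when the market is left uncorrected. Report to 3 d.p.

Market equilibrium (private): 54.191 + 0.948x = 107.760 - 2.615x → x_m = 15.0348.
Total external cost = ∫₀^{x_m} (5.966 + 0.601x) dx = 5.966×15.0348 + ½×0.601×15.0348² = 157.6242.

€157.624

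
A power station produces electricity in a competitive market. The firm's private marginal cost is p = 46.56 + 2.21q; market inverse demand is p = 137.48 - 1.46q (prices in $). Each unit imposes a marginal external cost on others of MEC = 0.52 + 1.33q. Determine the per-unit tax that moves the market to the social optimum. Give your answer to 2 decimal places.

tax = $24.57 per unit

Social marginal cost = private MC + MEC = 47.08 + 3.54q.
Set SMC = demand: 47.08 + 3.54q = 137.48 - 1.46q → q* = 18.0800.
The Pigouvian tax equals MEC at q*: 0.52 + 1.33×18.0800 = 24.5664.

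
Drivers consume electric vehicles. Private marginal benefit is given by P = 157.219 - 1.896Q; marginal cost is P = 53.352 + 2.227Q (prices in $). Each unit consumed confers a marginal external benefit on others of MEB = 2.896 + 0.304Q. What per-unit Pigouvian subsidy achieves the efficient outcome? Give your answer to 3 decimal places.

subsidy = $11.395 per unit

Social marginal benefit = demand + MEB = 160.115 - 1.592Q.
Set SMB = MC: 160.115 - 1.592Q = 53.352 + 2.227Q → Q* = 27.9557.
The Pigouvian subsidy equals MEB at Q*: 2.896 + 0.304×27.9557 = 11.3945.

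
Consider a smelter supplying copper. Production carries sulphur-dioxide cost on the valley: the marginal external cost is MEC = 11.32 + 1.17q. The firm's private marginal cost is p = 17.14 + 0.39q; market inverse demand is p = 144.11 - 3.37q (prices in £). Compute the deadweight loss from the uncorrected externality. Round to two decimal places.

Market equilibrium (private): 17.14 + 0.39q = 144.11 - 3.37q → q_m = 33.7686.
Social marginal cost = private MC + MEC = 28.46 + 1.56q.
Set SMC = demand: 28.46 + 1.56q = 144.11 - 3.37q → q* = 23.4584.
Height of the DWL triangle at q_m is SMC(q_m) − demand(q_m) = MEC(q_m) = 50.8293.
DWL = ½ × 10.3102 × 50.8293 = 262.0301.

DWL = £262.03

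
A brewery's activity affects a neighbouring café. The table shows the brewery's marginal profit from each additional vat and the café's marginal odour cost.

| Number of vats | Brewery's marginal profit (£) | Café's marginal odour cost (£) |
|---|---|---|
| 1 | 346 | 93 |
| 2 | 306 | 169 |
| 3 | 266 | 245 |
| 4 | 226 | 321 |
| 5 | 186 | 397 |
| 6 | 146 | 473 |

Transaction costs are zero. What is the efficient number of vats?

Bargaining reaches the level where marginal profit last exceeds marginal odour cost.
That holds through level 3 (266 ≥ 245) but not at 4 (226 < 321).

3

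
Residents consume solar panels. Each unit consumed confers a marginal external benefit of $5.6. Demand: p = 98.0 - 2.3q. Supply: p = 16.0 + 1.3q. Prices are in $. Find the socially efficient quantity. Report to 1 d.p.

q* = 24.3

Social marginal benefit = demand + MEB = 103.6 - 2.3q.
Set SMB = MC: 103.6 - 2.3q = 16.0 + 1.3q → q* = 24.3333.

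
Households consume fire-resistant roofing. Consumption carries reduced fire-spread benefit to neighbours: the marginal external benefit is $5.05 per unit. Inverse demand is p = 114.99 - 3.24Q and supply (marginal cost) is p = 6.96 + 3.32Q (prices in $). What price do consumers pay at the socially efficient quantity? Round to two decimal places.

P = $59.14

Social marginal benefit = demand + MEB = 120.04 - 3.24Q.
Set SMB = MC: 120.04 - 3.24Q = 6.96 + 3.32Q → Q* = 17.2378.
Consumer price on the demand curve at Q*: 114.99 − 3.24×17.2378 = 59.1395.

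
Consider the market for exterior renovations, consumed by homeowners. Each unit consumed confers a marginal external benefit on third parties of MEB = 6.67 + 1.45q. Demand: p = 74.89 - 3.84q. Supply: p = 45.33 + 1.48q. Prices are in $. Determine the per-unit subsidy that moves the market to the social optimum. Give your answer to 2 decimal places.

subsidy = $20.24 per unit

Social marginal benefit = demand + MEB = 81.56 - 2.39q.
Set SMB = MC: 81.56 - 2.39q = 45.33 + 1.48q → q* = 9.3618.
The Pigouvian subsidy equals MEB at q*: 6.67 + 1.45×9.3618 = 20.2446.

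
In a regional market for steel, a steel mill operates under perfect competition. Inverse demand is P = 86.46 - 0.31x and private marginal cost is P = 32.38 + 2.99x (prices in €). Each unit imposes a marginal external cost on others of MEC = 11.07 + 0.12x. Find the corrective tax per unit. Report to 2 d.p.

tax = €12.58 per unit

Social marginal cost = private MC + MEC = 43.45 + 3.11x.
Set SMC = demand: 43.45 + 3.11x = 86.46 - 0.31x → x* = 12.5760.
The Pigouvian tax equals MEC at x*: 11.07 + 0.12×12.5760 = 12.5791.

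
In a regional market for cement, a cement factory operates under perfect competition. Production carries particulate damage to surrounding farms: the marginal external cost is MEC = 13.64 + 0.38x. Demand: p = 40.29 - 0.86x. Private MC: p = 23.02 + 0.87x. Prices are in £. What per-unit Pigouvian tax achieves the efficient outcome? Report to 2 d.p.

Social marginal cost = private MC + MEC = 36.66 + 1.25x.
Set SMC = demand: 36.66 + 1.25x = 40.29 - 0.86x → x* = 1.7204.
The Pigouvian tax equals MEC at x*: 13.64 + 0.38×1.7204 = 14.2938.

tax = £14.29 per unit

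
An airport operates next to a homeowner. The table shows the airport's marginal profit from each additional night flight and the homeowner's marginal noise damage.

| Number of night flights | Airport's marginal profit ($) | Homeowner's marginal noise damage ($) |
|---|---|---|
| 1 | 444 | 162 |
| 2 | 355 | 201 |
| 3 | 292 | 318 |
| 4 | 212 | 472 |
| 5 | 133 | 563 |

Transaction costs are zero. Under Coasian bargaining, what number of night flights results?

Bargaining reaches the level where marginal profit last exceeds marginal noise damage.
That holds through level 2 (355 ≥ 201) but not at 3 (292 < 318).

2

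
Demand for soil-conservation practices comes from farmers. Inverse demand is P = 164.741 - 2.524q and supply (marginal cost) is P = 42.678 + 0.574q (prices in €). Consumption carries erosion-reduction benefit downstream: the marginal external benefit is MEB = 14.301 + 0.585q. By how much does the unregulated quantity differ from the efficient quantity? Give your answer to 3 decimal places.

Market equilibrium (private): 42.678 + 0.574q = 164.741 - 2.524q → q_m = 39.4006.
Social marginal benefit = demand + MEB = 179.042 - 1.939q.
Set SMB = MC: 179.042 - 1.939q = 42.678 + 0.574q → q* = 54.2634.
Gap = |39.4006 − 54.2634| = 14.8628.

14.863 units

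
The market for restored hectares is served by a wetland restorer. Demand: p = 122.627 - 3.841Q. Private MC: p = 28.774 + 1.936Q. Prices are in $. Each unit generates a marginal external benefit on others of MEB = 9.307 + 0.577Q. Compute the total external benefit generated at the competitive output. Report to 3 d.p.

Market equilibrium (private): 28.774 + 1.936Q = 122.627 - 3.841Q → Q_m = 16.2460.
Total external benefit = ∫₀^{Q_m} (9.307 + 0.577Q) dQ = 9.307×16.2460 + ½×0.577×16.2460² = 227.3461.

$227.346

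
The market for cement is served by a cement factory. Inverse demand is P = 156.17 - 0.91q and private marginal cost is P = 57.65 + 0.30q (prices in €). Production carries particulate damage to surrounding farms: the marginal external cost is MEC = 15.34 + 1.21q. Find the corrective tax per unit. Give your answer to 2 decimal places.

tax = €56.93 per unit

Social marginal cost = private MC + MEC = 72.99 + 1.51q.
Set SMC = demand: 72.99 + 1.51q = 156.17 - 0.91q → q* = 34.3719.
The Pigouvian tax equals MEC at q*: 15.34 + 1.21×34.3719 = 56.9300.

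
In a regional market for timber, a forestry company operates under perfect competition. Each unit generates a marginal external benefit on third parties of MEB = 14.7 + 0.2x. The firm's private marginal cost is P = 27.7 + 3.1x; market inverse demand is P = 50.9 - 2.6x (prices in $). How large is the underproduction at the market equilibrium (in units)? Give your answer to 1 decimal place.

2.8 units

Market equilibrium (private): 27.7 + 3.1x = 50.9 - 2.6x → x_m = 4.0702.
Social marginal cost = private MC − MEB = 13.0 + 2.9x.
Set SMC = demand: 13.0 + 2.9x = 50.9 - 2.6x → x* = 6.8909.
Gap = |4.0702 − 6.8909| = 2.8207.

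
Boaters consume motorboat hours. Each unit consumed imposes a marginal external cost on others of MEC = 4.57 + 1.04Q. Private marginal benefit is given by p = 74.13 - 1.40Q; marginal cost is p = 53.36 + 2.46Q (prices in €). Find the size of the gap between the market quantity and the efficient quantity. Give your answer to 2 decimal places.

2.07 units

Market equilibrium (private): 53.36 + 2.46Q = 74.13 - 1.40Q → Q_m = 5.3808.
Social marginal benefit = demand − MEC = 69.56 - 2.44Q.
Set SMB = MC: 69.56 - 2.44Q = 53.36 + 2.46Q → Q* = 3.3061.
Gap = |5.3808 − 3.3061| = 2.0747.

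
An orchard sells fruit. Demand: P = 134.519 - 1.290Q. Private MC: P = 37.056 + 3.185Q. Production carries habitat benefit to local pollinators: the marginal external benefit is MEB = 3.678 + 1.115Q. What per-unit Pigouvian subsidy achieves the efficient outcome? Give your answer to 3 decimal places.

Social marginal cost = private MC − MEB = 33.378 + 2.070Q.
Set SMC = demand: 33.378 + 2.070Q = 134.519 - 1.290Q → Q* = 30.1015.
The Pigouvian subsidy equals MEB at Q*: 3.678 + 1.115×30.1015 = 37.2412.

subsidy = 37.241 per unit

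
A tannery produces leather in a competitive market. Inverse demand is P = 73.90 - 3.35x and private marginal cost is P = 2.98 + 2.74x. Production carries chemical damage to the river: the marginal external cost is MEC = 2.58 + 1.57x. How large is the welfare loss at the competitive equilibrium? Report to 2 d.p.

Market equilibrium (private): 2.98 + 2.74x = 73.90 - 3.35x → x_m = 11.6453.
Social marginal cost = private MC + MEC = 5.56 + 4.31x.
Set SMC = demand: 5.56 + 4.31x = 73.90 - 3.35x → x* = 8.9217.
Between x* and x_m the wedge SMC − demand runs linearly from 0 to MEC(x_m), so the loss is a triangle.
DWL = ½ × 2.7236 × 20.8632 = 28.4115.

DWL = 28.41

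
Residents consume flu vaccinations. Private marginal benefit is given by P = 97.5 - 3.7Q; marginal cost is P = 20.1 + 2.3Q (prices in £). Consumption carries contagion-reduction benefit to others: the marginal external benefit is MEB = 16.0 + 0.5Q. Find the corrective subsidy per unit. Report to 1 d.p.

Social marginal benefit = demand + MEB = 113.5 - 3.2Q.
Set SMB = MC: 113.5 - 3.2Q = 20.1 + 2.3Q → Q* = 16.9818.
The Pigouvian subsidy equals MEB at Q*: 16.0 + 0.5×16.9818 = 24.4909.

subsidy = £24.5 per unit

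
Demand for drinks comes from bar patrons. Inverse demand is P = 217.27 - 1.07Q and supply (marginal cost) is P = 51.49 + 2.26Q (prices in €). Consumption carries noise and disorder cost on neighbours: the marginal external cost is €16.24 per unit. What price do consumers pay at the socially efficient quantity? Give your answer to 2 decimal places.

P = €169.22

Social marginal benefit = demand − MEC = 201.03 - 1.07Q.
Set SMB = MC: 201.03 - 1.07Q = 51.49 + 2.26Q → Q* = 44.9069.
Consumer price on the demand curve at Q*: 217.27 − 1.07×44.9069 = 169.2196.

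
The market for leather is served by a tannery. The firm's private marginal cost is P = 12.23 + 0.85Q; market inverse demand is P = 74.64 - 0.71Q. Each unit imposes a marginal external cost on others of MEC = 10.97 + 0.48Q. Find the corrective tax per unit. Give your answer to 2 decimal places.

Social marginal cost = private MC + MEC = 23.20 + 1.33Q.
Set SMC = demand: 23.20 + 1.33Q = 74.64 - 0.71Q → Q* = 25.2157.
The Pigouvian tax equals MEC at Q*: 10.97 + 0.48×25.2157 = 23.0735.

tax = 23.07 per unit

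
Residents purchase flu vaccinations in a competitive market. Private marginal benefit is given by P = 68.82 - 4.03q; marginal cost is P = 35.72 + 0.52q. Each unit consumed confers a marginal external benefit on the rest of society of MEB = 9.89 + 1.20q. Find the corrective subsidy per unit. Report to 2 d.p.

Social marginal benefit = demand + MEB = 78.71 - 2.83q.
Set SMB = MC: 78.71 - 2.83q = 35.72 + 0.52q → q* = 12.8328.
The Pigouvian subsidy equals MEB at q*: 9.89 + 1.20×12.8328 = 25.2894.

subsidy = 25.29 per unit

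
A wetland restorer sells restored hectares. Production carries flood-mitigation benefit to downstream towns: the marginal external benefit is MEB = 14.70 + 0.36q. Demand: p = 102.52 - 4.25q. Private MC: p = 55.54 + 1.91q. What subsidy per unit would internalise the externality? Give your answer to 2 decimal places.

Social marginal cost = private MC − MEB = 40.84 + 1.55q.
Set SMC = demand: 40.84 + 1.55q = 102.52 - 4.25q → q* = 10.6345.
The Pigouvian subsidy equals MEB at q*: 14.70 + 0.36×10.6345 = 18.5284.

subsidy = 18.53 per unit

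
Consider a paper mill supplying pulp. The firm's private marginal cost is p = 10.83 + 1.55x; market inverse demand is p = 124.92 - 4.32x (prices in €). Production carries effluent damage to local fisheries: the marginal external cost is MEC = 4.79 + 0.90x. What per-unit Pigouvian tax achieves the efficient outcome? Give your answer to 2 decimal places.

Social marginal cost = private MC + MEC = 15.62 + 2.45x.
Set SMC = demand: 15.62 + 2.45x = 124.92 - 4.32x → x* = 16.1448.
The Pigouvian tax equals MEC at x*: 4.79 + 0.90×16.1448 = 19.3203.

tax = €19.32 per unit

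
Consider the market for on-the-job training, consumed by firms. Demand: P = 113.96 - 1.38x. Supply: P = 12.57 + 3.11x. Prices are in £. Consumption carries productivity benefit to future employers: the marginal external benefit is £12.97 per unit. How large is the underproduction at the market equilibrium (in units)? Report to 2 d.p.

2.89 units

Market equilibrium (private): 12.57 + 3.11x = 113.96 - 1.38x → x_m = 22.5813.
Social marginal benefit = demand + MEB = 126.93 - 1.38x.
Set SMB = MC: 126.93 - 1.38x = 12.57 + 3.11x → x* = 25.4699.
Gap = |22.5813 − 25.4699| = 2.8886.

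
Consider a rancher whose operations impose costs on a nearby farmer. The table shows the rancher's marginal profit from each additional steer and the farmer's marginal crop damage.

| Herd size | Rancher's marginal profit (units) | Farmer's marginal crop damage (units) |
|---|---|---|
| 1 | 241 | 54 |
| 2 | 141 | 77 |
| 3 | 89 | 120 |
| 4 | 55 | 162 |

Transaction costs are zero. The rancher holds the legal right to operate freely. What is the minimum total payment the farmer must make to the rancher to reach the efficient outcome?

Left alone the rancher would choose level 4 (marginal profit stays positive).
Efficient level: k* = 2 (marginal profit ≥ marginal crop damage through 2).
The farmer must at least cover the rancher's forgone profit from cutting 4→2: 89 + 55 = 144.

144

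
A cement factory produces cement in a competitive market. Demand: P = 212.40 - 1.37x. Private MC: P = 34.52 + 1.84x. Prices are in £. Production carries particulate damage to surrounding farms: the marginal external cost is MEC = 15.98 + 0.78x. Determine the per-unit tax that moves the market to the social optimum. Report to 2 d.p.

tax = £47.63 per unit

Social marginal cost = private MC + MEC = 50.50 + 2.62x.
Set SMC = demand: 50.50 + 2.62x = 212.40 - 1.37x → x* = 40.5764.
The Pigouvian tax equals MEC at x*: 15.98 + 0.78×40.5764 = 47.6296.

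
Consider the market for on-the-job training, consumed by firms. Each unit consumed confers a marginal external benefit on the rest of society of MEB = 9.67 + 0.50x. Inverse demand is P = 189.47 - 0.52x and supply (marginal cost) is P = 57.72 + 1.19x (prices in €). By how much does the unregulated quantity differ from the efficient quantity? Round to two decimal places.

Market equilibrium (private): 57.72 + 1.19x = 189.47 - 0.52x → x_m = 77.0468.
Social marginal benefit = demand + MEB = 199.14 - 0.02x.
Set SMB = MC: 199.14 - 0.02x = 57.72 + 1.19x → x* = 116.8760.
Gap = |77.0468 − 116.8760| = 39.8292.

39.83 units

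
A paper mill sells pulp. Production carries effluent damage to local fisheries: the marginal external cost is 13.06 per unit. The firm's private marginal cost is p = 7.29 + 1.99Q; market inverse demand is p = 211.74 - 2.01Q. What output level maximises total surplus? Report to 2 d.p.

Q* = 47.85

Social marginal cost = private MC + MEC = 20.35 + 1.99Q.
Set SMC = demand: 20.35 + 1.99Q = 211.74 - 2.01Q → Q* = 47.8475.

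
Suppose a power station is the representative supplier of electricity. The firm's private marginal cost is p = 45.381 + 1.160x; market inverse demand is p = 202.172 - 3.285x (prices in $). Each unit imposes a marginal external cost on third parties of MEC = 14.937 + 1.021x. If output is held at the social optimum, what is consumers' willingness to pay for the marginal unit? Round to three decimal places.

Social marginal cost = private MC + MEC = 60.318 + 2.181x.
Set SMC = demand: 60.318 + 2.181x = 202.172 - 3.285x → x* = 25.9521.
Consumer price on the demand curve at x*: 202.172 − 3.285×25.9521 = 116.9194.

P = $116.919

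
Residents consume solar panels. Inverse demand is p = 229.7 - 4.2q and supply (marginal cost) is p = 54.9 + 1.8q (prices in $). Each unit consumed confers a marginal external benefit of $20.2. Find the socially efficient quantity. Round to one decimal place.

q* = 32.5

Social marginal benefit = demand + MEB = 249.9 - 4.2q.
Set SMB = MC: 249.9 - 4.2q = 54.9 + 1.8q → q* = 32.5000.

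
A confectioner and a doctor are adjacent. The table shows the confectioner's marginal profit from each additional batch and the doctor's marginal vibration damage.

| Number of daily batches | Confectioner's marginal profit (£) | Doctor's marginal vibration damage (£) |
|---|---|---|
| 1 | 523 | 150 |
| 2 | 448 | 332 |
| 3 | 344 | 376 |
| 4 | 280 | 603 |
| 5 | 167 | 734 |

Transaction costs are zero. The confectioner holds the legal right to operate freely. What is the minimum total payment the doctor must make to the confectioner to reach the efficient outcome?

Left alone the confectioner would choose level 5 (marginal profit stays positive).
Efficient level: k* = 2 (marginal profit ≥ marginal vibration damage through 2).
The doctor must at least cover the confectioner's forgone profit from cutting 5→2: 344 + 280 + 167 = 791.

£791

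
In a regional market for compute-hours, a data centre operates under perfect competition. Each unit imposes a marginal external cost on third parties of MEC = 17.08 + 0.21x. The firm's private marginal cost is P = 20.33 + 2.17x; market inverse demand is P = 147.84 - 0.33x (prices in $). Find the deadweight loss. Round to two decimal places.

Market equilibrium (private): 20.33 + 2.17x = 147.84 - 0.33x → x_m = 51.0040.
Social marginal cost = private MC + MEC = 37.41 + 2.38x.
Set SMC = demand: 37.41 + 2.38x = 147.84 - 0.33x → x* = 40.7491.
Height of the DWL triangle at x_m is SMC(x_m) − demand(x_m) = MEC(x_m) = 27.7908.
DWL = ½ × 10.2549 × 27.7908 = 142.4959.

DWL = $142.50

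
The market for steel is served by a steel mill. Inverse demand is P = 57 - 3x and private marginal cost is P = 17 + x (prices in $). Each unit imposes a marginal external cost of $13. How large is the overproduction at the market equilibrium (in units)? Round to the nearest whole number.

Market equilibrium (private): 17 + x = 57 - 3x → x_m = 10.0000.
Social marginal cost = private MC + MEC = 30 + x.
Set SMC = demand: 30 + x = 57 - 3x → x* = 6.7500.
Gap = |10.0000 − 6.7500| = 3.2500.

3 units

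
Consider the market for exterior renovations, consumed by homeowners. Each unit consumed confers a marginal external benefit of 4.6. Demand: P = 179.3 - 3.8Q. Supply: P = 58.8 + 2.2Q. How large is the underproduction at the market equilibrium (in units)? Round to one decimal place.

0.8 units

Market equilibrium (private): 58.8 + 2.2Q = 179.3 - 3.8Q → Q_m = 20.0833.
Social marginal benefit = demand + MEB = 183.9 - 3.8Q.
Set SMB = MC: 183.9 - 3.8Q = 58.8 + 2.2Q → Q* = 20.8500.
Gap = |20.0833 − 20.8500| = 0.7667.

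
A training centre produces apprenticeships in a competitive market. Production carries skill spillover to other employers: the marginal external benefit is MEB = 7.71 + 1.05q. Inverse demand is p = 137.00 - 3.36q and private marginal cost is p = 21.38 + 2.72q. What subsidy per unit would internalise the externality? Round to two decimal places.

Social marginal cost = private MC − MEB = 13.67 + 1.67q.
Set SMC = demand: 13.67 + 1.67q = 137.00 - 3.36q → q* = 24.5189.
The Pigouvian subsidy equals MEB at q*: 7.71 + 1.05×24.5189 = 33.4548.

subsidy = 33.45 per unit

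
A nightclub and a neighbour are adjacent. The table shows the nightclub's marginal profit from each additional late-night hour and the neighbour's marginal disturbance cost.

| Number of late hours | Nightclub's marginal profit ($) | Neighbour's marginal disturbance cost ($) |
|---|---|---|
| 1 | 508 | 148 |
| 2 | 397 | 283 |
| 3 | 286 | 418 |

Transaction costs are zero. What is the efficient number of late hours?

2

Bargaining reaches the level where marginal profit last exceeds marginal disturbance cost.
That holds through level 2 (397 ≥ 283) but not at 3 (286 < 418).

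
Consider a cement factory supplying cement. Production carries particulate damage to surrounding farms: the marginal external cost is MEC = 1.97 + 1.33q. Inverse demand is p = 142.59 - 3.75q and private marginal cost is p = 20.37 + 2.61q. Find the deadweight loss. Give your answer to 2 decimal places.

DWL = 49.27

Market equilibrium (private): 20.37 + 2.61q = 142.59 - 3.75q → q_m = 19.2170.
Social marginal cost = private MC + MEC = 22.34 + 3.94q.
Set SMC = demand: 22.34 + 3.94q = 142.59 - 3.75q → q* = 15.6372.
Height of the DWL triangle at q_m is SMC(q_m) − demand(q_m) = MEC(q_m) = 27.5286.
DWL = ½ × 3.5798 × 27.5286 = 49.2734.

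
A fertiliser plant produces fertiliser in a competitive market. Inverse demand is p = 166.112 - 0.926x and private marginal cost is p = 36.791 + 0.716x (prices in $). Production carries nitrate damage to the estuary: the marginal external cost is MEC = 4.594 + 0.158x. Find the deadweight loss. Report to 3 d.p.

Market equilibrium (private): 36.791 + 0.716x = 166.112 - 0.926x → x_m = 78.7582.
Social marginal cost = private MC + MEC = 41.385 + 0.874x.
Set SMC = demand: 41.385 + 0.874x = 166.112 - 0.926x → x* = 69.2928.
The loss is the area between SMC and demand from x* to x_m; with linear curves that's a triangle of height MEC(x_m).
DWL = ½ × 9.4654 × 17.0378 = 80.6348.

DWL = $80.635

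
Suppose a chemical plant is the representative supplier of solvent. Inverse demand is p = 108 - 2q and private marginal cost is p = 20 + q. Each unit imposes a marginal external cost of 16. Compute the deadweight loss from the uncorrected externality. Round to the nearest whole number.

DWL = 43

Market equilibrium (private): 20 + q = 108 - 2q → q_m = 29.3333.
Social marginal cost = private MC + MEC = 36 + q.
Set SMC = demand: 36 + q = 108 - 2q → q* = 24.0000.
The welfare-loss triangle has base |q_m − q*| and height MEC(q_m) (the vertical gap between SMC and demand is zero at q* and MEC at q_m).
DWL = ½ × 5.3333 × 16.0000 = 42.6664.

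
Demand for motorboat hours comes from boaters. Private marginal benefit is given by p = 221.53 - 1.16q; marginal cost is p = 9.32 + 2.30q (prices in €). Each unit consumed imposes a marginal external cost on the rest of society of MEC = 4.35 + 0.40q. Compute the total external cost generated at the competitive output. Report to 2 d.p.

€1019.13

Market equilibrium (private): 9.32 + 2.30q = 221.53 - 1.16q → q_m = 61.3324.
Total external cost = ∫₀^{q_m} (4.35 + 0.40q) dq = 4.35×61.3324 + ½×0.40×61.3324² = 1019.1286.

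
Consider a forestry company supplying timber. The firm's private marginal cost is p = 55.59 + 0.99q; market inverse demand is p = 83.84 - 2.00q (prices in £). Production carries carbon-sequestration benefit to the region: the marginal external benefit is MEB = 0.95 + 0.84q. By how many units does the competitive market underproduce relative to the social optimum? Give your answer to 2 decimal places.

Market equilibrium (private): 55.59 + 0.99q = 83.84 - 2.00q → q_m = 9.4482.
Social marginal cost = private MC − MEB = 54.64 + 0.15q.
Set SMC = demand: 54.64 + 0.15q = 83.84 - 2.00q → q* = 13.5814.
Gap = |9.4482 − 13.5814| = 4.1332.

4.13 units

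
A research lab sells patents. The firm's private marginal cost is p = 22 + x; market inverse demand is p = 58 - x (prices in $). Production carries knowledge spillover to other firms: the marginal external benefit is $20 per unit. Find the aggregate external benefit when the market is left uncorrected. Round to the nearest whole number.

$360

Market equilibrium (private): 22 + x = 58 - x → x_m = 18.0000.
Total external benefit = MEB × x_m = 20 × 18.0000 = 360.0000.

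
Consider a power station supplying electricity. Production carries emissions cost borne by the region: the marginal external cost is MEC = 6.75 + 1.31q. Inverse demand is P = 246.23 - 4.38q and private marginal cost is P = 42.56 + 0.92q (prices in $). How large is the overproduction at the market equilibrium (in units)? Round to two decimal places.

8.64 units

Market equilibrium (private): 42.56 + 0.92q = 246.23 - 4.38q → q_m = 38.4283.
Social marginal cost = private MC + MEC = 49.31 + 2.23q.
Set SMC = demand: 49.31 + 2.23q = 246.23 - 4.38q → q* = 29.7912.
Gap = |38.4283 − 29.7912| = 8.6371.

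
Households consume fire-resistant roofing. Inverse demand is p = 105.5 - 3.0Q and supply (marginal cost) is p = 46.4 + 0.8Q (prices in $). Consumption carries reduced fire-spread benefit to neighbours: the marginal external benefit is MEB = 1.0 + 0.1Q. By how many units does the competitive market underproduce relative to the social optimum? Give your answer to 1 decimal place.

0.7 units

Market equilibrium (private): 46.4 + 0.8Q = 105.5 - 3.0Q → Q_m = 15.5526.
Social marginal benefit = demand + MEB = 106.5 - 2.9Q.
Set SMB = MC: 106.5 - 2.9Q = 46.4 + 0.8Q → Q* = 16.2432.
Gap = |15.5526 − 16.2432| = 0.6906.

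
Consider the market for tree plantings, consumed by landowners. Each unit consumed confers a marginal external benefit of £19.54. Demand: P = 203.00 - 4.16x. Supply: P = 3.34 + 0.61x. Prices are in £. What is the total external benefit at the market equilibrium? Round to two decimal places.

Market equilibrium (private): 3.34 + 0.61x = 203.00 - 4.16x → x_m = 41.8574.
Total external benefit = MEB × x_m = 19.54 × 41.8574 = 817.8936.

£817.89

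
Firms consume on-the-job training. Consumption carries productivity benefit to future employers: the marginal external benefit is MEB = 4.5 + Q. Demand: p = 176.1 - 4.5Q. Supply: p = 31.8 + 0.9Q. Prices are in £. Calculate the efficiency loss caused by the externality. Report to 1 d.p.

DWL = £110.8

Market equilibrium (private): 31.8 + 0.9Q = 176.1 - 4.5Q → Q_m = 26.7222.
Social marginal benefit = demand + MEB = 180.6 - 3.5Q.
Set SMB = MC: 180.6 - 3.5Q = 31.8 + 0.9Q → Q* = 33.8182.
Between Q* and Q_m the wedge SMB − MC runs linearly from 0 to MEB(Q_m), so the loss is a triangle.
DWL = ½ × 7.0960 × 31.2222 = 110.7764.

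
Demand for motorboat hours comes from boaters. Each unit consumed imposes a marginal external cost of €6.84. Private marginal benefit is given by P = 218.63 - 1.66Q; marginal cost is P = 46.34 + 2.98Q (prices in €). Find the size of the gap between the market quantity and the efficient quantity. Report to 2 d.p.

1.47 units

Market equilibrium (private): 46.34 + 2.98Q = 218.63 - 1.66Q → Q_m = 37.1315.
Social marginal benefit = demand − MEC = 211.79 - 1.66Q.
Set SMB = MC: 211.79 - 1.66Q = 46.34 + 2.98Q → Q* = 35.6573.
Gap = |37.1315 − 35.6573| = 1.4742.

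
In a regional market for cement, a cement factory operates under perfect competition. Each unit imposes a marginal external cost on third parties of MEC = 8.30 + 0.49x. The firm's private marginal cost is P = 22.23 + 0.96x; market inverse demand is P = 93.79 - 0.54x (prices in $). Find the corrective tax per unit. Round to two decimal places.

Social marginal cost = private MC + MEC = 30.53 + 1.45x.
Set SMC = demand: 30.53 + 1.45x = 93.79 - 0.54x → x* = 31.7889.
The Pigouvian tax equals MEC at x*: 8.30 + 0.49×31.7889 = 23.8766.

tax = $23.88 per unit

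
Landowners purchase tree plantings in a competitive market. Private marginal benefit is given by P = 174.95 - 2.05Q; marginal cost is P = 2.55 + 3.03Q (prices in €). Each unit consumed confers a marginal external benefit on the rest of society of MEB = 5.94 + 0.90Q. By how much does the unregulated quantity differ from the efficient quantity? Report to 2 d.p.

Market equilibrium (private): 2.55 + 3.03Q = 174.95 - 2.05Q → Q_m = 33.9370.
Social marginal benefit = demand + MEB = 180.89 - 1.15Q.
Set SMB = MC: 180.89 - 1.15Q = 2.55 + 3.03Q → Q* = 42.6651.
Gap = |33.9370 − 42.6651| = 8.7281.

8.73 units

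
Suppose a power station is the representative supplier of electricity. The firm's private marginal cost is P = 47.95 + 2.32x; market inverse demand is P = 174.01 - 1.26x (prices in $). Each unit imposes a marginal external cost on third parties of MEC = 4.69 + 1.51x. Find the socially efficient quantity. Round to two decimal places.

x* = 23.84

Social marginal cost = private MC + MEC = 52.64 + 3.83x.
Set SMC = demand: 52.64 + 3.83x = 174.01 - 1.26x → x* = 23.8448.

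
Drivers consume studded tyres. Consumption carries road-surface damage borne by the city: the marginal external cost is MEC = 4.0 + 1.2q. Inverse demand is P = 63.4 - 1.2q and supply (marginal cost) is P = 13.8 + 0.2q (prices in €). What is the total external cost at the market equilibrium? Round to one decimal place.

€894.8

Market equilibrium (private): 13.8 + 0.2q = 63.4 - 1.2q → q_m = 35.4286.
Total external cost = ∫₀^{q_m} (4.0 + 1.2q) dq = 4.0×35.4286 + ½×1.2×35.4286² = 894.8258.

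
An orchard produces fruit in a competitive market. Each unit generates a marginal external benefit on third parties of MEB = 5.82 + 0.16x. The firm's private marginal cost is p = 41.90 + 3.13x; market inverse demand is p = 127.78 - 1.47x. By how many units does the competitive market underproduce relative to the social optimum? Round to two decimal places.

1.98 units

Market equilibrium (private): 41.90 + 3.13x = 127.78 - 1.47x → x_m = 18.6696.
Social marginal cost = private MC − MEB = 36.08 + 2.97x.
Set SMC = demand: 36.08 + 2.97x = 127.78 - 1.47x → x* = 20.6532.
Gap = |18.6696 − 20.6532| = 1.9836.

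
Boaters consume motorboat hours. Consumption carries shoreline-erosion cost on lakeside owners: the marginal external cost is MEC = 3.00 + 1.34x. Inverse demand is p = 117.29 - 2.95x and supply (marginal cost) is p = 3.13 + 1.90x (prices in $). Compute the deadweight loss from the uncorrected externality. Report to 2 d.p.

Market equilibrium (private): 3.13 + 1.90x = 117.29 - 2.95x → x_m = 23.5381.
Social marginal benefit = demand − MEC = 114.29 - 4.29x.
Set SMB = MC: 114.29 - 4.29x = 3.13 + 1.90x → x* = 17.9580.
The loss is the area between SMB and MC from x* to x_m; with linear curves that's a triangle of height MEC(x_m).
DWL = ½ × 5.5801 × 34.5411 = 96.3714.

DWL = $96.37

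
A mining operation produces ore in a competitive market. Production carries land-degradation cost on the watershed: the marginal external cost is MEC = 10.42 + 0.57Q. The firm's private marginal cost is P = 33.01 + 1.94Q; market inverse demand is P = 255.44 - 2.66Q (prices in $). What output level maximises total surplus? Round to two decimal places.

Q* = 41.01

Social marginal cost = private MC + MEC = 43.43 + 2.51Q.
Set SMC = demand: 43.43 + 2.51Q = 255.44 - 2.66Q → Q* = 41.0077.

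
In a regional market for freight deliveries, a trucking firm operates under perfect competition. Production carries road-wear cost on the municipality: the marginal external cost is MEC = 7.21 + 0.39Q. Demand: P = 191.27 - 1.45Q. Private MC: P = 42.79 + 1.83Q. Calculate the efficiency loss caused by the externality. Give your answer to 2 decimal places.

DWL = 84.23

Market equilibrium (private): 42.79 + 1.83Q = 191.27 - 1.45Q → Q_m = 45.2683.
Social marginal cost = private MC + MEC = 50.00 + 2.22Q.
Set SMC = demand: 50.00 + 2.22Q = 191.27 - 1.45Q → Q* = 38.4932.
Height of the DWL triangle at Q_m is SMC(Q_m) − demand(Q_m) = MEC(Q_m) = 24.8646.
DWL = ½ × 6.7751 × 24.8646 = 84.2301.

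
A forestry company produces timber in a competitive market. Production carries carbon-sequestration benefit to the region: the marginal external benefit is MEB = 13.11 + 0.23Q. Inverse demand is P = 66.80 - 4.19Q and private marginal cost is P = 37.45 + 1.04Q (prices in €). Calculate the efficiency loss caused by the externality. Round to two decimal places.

Market equilibrium (private): 37.45 + 1.04Q = 66.80 - 4.19Q → Q_m = 5.6119.
Social marginal cost = private MC − MEB = 24.34 + 0.81Q.
Set SMC = demand: 24.34 + 0.81Q = 66.80 - 4.19Q → Q* = 8.4920.
Height of the DWL triangle at Q_m is demand(Q_m) − SMC(Q_m) = MEB(Q_m) = 14.4007.
DWL = ½ × 2.8801 × 14.4007 = 20.7377.

DWL = €20.74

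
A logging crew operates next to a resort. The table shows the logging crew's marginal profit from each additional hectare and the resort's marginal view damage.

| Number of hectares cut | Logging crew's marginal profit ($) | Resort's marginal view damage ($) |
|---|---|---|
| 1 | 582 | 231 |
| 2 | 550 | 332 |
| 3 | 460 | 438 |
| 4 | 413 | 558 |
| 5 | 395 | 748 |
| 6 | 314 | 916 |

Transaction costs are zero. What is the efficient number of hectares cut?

3

Bargaining reaches the level where marginal profit last exceeds marginal view damage.
That holds through level 3 (460 ≥ 438) but not at 4 (413 < 558).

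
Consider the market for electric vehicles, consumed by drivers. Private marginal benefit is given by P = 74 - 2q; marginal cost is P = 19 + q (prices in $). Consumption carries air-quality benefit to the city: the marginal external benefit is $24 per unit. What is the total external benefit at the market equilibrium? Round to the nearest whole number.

Market equilibrium (private): 19 + q = 74 - 2q → q_m = 18.3333.
Total external benefit = MEB × q_m = 24 × 18.3333 = 439.9992.

$440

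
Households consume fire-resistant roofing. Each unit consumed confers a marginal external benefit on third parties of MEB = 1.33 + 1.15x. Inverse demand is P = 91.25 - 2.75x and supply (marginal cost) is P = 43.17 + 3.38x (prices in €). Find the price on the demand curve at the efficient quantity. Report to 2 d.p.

P = €63.97

Social marginal benefit = demand + MEB = 92.58 - 1.60x.
Set SMB = MC: 92.58 - 1.60x = 43.17 + 3.38x → x* = 9.9217.
Consumer price on the demand curve at x*: 91.25 − 2.75×9.9217 = 63.9653.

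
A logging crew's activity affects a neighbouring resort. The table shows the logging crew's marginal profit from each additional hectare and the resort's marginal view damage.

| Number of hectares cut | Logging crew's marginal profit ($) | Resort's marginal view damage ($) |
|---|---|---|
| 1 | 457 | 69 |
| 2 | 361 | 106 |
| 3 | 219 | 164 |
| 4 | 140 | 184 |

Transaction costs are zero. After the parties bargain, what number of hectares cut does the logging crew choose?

Bargaining reaches the level where marginal profit last exceeds marginal view damage.
That holds through level 3 (219 ≥ 164) but not at 4 (140 < 184).

3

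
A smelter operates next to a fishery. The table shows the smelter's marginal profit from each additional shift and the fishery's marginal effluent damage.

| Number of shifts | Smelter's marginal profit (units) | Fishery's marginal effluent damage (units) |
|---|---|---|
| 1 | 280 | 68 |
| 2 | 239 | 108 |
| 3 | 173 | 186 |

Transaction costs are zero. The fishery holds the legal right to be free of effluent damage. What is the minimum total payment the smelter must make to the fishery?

Efficient level: marginal profit ≥ marginal effluent damage through level 2, so k* = 2.
With the fishery holding the right, the smelter must at least compensate total damage at k*: 68 + 108 = 176.

176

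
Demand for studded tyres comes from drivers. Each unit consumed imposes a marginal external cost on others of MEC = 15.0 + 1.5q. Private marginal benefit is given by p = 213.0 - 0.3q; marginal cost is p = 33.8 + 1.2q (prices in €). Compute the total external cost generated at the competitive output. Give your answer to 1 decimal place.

€12496.2

Market equilibrium (private): 33.8 + 1.2q = 213.0 - 0.3q → q_m = 119.4667.
Total external cost = ∫₀^{q_m} (15.0 + 1.5q) dq = 15.0×119.4667 + ½×1.5×119.4667² = 12496.2198.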